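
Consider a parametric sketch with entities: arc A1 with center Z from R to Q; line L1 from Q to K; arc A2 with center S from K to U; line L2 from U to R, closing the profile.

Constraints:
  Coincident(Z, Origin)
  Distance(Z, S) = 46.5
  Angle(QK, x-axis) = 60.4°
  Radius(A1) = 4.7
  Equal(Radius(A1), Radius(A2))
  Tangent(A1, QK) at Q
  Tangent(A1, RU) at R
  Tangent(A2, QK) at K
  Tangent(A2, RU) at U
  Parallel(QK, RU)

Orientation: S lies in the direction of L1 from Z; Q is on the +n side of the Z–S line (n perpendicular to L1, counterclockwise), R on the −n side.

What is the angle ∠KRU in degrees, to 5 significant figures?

11.428°

Tangency of A1 to both parallel lines with radius 4.7 puts Q and R at Z ± 4.7·n: Q = (-4.0866, 2.3215), R = (4.0866, -2.3215). Equal radii place K and U the same way about S: K = S + 4.7·n = (18.882, 42.753), U = S − 4.7·n = (27.055, 38.110). Then cos ∠KRU = RK·RU / (|RK||RU|), giving 11.428°.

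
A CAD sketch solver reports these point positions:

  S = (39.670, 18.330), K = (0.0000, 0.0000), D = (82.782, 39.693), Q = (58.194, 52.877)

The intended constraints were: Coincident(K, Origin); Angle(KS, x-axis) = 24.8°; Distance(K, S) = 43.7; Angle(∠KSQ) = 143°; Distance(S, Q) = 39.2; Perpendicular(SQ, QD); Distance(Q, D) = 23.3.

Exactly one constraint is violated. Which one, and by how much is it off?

Distance(Q, D) = 23.3 — off by 4.60.

K = (0.00, 0.00) ✓; KS at 24.80° ✓; |KS| = 43.70 ✓; ∠KSQ = 143.0° ✓; |SQ| = 39.20 ✓; ∠(SQ, QD) = 90.00° ✓; |QD| = 27.90 ✗.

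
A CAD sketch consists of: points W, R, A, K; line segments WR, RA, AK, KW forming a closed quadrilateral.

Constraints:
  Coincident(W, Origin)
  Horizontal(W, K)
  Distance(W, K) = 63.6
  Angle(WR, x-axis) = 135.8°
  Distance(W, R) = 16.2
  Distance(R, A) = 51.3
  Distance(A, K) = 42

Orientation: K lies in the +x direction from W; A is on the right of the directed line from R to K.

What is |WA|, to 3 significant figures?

35.2

W is at the origin; W and K share the same y with |WK| = 63.6 and K in +x, so K = (63.6, 0). WR runs at 135.8° with |WR| = 16.2, so R = (-11.6, 11.3). A is determined by |RA| = 51.3 and |AK| = 42.0 together: it lies at the intersection of circle(R, 51.3) and circle(K, 42.0). With |RK| = 76.1, the foot of the radical line on RK is 43.7 from R and the perpendicular offset is √(51.3² − 43.7²) = 26.8. Taking the right-of-RK solution: A = (27.7, -21.7).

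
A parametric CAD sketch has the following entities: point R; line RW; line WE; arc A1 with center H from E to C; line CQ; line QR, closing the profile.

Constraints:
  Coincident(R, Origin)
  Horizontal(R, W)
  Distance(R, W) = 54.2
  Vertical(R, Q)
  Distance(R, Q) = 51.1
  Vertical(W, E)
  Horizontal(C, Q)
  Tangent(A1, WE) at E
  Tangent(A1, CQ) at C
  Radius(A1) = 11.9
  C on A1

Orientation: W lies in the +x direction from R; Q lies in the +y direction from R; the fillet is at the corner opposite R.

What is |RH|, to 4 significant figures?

57.67

R and Q share the same x with |RQ| = 51.1 and Q on the +y side, so Q = (0.000, 51.10). The virtual corner opposite R is at (54.20, 51.10). The tangent condition forces HE to be normal to WE and tangency of A1 to CQ means the radius HC is perpendicular to CQ, with radius 11.9, so the center H sits 11.9 in from both sides at H = (42.30, 39.20). Then |RH| = |H − R| = 57.67.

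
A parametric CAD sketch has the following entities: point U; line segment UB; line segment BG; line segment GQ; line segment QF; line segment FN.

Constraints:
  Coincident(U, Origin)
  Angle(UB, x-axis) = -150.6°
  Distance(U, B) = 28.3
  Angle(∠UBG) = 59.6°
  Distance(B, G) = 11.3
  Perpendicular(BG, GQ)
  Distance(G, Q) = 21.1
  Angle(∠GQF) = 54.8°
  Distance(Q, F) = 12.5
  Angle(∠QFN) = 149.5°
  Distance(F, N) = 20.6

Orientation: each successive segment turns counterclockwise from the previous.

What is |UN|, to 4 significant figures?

36.46

∠GQF = 54.8° gives QF at -175.0° from the x-axis; with |QF| = 12.5, F = (-16.73, -2.430). ∠QFN = 149.5° gives FN at -144.5° from the x-axis; with |FN| = 20.6, N = (-33.50, -14.39). Then |UN| = |N − U| = 36.46.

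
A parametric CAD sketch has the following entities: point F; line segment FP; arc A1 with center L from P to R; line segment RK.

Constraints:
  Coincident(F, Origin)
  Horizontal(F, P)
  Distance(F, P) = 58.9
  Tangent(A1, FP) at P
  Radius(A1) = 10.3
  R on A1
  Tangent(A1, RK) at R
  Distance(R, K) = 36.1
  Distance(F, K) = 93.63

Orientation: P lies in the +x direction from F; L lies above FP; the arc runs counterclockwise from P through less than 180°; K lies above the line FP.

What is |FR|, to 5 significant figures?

67.855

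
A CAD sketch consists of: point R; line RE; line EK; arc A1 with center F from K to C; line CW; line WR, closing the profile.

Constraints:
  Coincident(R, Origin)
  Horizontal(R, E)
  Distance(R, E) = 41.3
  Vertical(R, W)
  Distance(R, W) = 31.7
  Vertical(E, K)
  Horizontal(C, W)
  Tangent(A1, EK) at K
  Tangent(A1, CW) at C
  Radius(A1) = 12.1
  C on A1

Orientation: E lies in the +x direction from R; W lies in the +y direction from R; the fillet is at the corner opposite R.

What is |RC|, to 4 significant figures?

43.10

The virtual corner opposite R is at (41.30, 31.70). A1 meets EK tangentially, so FK is at right angles to EK and tangency of A1 to CW means the radius FC is perpendicular to CW, with radius 12.1, so the center F sits 12.1 in from both sides at F = (29.20, 19.60). That places the tangent points at K = (41.30, 19.60) on EK and C = (29.20, 31.70) on CW. Then |RC| = |C − R| = 43.10.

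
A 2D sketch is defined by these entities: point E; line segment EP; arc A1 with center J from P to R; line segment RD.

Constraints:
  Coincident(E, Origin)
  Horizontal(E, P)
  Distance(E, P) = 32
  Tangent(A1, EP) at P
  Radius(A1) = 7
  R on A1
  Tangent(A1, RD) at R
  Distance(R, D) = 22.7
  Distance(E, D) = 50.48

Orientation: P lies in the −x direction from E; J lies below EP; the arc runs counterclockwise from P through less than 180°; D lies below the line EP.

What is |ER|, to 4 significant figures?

39.45

E is at the origin; E and P share the same y with |EP| = 32.0 and P on the −x side, so P = (-32.00, 0.000). Tangency of A1 to EP means the radius JP is perpendicular to EP, so J = P + (0, -7) = (-32.00, -7.000). Since JR ⟂ RD (tangency), |JD| = √(7.0² + 22.7²) = 23.75 regardless of where R sits on A1. So D lies on both circle(E, 50.48) and circle(J, 23.75); the below-EP intersection is D = (-41.47, -28.79). R is the foot of the tangent from D: R = (-38.96, -6.226).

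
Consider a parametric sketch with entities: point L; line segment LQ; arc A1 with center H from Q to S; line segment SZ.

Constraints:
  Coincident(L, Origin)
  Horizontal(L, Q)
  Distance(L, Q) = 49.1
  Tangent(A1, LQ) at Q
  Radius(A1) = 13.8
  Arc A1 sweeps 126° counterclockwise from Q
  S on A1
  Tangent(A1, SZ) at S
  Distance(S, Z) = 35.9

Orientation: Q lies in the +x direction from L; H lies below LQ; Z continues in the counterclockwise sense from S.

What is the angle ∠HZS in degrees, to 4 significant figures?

21.03°

On A1, Q sits at bearing 90° from H; a 126° counterclockwise sweep puts S at bearing 216°, so S = H + 13.8·(cos 216°, sin 216°) = (37.94, -21.91). Since A1 is tangent to SZ there, HS ⟂ SZ, so SZ runs along (−sin 216°, cos 216°); with |SZ| = 35.9, Z = (59.04, -50.96). Then cos ∠HZS = ZH·ZS / (|ZH||ZS|), giving 21.03°.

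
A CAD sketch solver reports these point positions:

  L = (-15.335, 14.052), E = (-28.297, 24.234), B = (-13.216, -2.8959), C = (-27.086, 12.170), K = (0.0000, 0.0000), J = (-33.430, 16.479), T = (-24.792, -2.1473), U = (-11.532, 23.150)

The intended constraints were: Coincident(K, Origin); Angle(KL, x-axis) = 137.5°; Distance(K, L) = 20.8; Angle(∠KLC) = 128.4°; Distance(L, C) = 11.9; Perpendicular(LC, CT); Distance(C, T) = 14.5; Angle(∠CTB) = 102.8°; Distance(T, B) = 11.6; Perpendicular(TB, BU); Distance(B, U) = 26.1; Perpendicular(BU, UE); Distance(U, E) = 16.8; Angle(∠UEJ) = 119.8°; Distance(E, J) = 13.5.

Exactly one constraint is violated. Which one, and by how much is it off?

Distance(E, J) = 13.5 — off by 4.20.

K = (0.00, 0.00) ✓; KL at 137.5° ✓; |KL| = 20.80 ✓; ∠KLC = 128.4° ✓; |LC| = 11.90 ✓; ∠(LC, CT) = 90.00° ✓; |CT| = 14.50 ✓; ∠CTB = 102.8° ✓; |TB| = 11.60 ✓; ∠(TB, BU) = 90.00° ✓; |BU| = 26.10 ✓; ∠(BU, UE) = 90.00° ✓; |UE| = 16.80 ✓; ∠UEJ = 119.8° ✓; |EJ| = 9.300 ✗.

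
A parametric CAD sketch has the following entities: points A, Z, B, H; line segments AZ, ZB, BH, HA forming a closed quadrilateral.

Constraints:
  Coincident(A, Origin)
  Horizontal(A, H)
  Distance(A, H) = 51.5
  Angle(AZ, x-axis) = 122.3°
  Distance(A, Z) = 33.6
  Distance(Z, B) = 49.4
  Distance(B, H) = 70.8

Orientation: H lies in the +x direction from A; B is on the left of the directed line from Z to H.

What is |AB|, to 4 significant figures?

64.87

Checks: |ZB| = 49.40 ✓; |BH| = 70.80 ✓.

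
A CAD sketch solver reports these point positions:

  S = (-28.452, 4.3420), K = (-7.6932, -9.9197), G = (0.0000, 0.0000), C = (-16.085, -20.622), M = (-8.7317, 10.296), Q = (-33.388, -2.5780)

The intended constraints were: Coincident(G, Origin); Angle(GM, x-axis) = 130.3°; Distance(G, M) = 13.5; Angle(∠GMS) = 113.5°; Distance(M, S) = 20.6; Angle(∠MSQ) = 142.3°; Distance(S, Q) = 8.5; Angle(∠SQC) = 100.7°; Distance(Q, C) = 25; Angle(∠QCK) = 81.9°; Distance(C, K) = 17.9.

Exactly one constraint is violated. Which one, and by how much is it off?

Distance(C, K) = 17.9 — off by 4.30.

G = (0.00, 0.00) ✓; GM at 130.3° ✓; |GM| = 13.50 ✓; ∠GMS = 113.5° ✓; |MS| = 20.60 ✓; ∠MSQ = 142.3° ✓; |SQ| = 8.500 ✓; ∠SQC = 100.7° ✓; |QC| = 25.00 ✓; ∠QCK = 81.90° ✓; |CK| = 13.60 ✗.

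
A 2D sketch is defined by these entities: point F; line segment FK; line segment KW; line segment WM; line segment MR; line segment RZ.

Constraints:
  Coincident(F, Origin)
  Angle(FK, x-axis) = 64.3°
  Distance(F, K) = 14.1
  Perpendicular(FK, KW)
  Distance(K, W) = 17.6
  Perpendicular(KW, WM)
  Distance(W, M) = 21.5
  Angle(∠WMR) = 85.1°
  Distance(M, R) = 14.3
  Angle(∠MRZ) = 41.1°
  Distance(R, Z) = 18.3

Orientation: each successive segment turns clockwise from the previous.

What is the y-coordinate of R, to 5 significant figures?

-7.0211

KW ⟂ WM, so WM runs at -115.70°; with |WM| = 21.5, M = (12.650, -14.300). ∠WMR = 85.1° gives MR at 149.40° from the x-axis; with |MR| = 14.3, R = (0.34127, -7.0211). So R.y = -7.0211.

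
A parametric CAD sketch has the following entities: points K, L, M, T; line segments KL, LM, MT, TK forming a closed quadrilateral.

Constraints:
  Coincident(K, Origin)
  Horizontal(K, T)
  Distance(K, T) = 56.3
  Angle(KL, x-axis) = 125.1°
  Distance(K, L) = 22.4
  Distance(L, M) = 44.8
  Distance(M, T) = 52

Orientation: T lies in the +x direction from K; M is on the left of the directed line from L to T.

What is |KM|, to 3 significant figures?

48.8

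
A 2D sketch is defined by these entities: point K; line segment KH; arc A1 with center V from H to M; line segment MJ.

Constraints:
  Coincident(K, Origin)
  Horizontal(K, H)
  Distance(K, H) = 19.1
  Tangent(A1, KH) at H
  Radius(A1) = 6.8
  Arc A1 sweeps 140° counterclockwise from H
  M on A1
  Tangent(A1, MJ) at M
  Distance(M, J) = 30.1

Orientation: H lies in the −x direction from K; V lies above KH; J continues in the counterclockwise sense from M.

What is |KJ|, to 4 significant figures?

49.10

On A1, H sits at bearing -90° from V; a 140° counterclockwise sweep puts M at bearing 50°, so M = V + 6.8·(cos 50°, sin 50°) = (-14.73, 12.01). The tangent condition forces VM to be normal to MJ, so MJ runs along (−sin 50°, cos 50°); with |MJ| = 30.1, J = (-37.79, 31.36). Then |KJ| = |J − K| = 49.10.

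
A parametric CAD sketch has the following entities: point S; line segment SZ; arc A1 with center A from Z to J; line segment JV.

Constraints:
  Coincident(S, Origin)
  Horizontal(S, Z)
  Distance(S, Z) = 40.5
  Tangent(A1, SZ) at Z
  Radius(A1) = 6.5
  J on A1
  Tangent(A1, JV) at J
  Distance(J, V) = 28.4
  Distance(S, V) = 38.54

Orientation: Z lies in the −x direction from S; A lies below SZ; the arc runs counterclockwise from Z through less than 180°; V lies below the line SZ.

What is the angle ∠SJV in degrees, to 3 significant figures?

56.2°

Checks: |AJ| = 6.500 ✓; ∠(AJ, JV) = 90.00° ✓; |JV| = 28.40 ✓; |SV| = 38.54 ✓.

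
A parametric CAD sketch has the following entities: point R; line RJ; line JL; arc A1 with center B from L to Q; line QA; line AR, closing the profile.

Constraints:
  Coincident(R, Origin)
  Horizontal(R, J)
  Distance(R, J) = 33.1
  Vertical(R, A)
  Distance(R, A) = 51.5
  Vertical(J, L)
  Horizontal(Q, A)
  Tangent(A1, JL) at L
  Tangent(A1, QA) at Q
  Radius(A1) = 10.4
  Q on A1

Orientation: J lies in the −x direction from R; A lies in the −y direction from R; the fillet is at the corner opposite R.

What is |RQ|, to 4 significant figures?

56.28

The virtual corner opposite R is at (-33.10, -51.50). A1 meets JL tangentially, so BL is at right angles to JL and tangency of A1 to QA means the radius BQ is perpendicular to QA, with radius 10.4, so the center B sits 10.4 in from both sides at B = (-22.70, -41.10). That places the tangent points at L = (-33.10, -41.10) on JL and Q = (-22.70, -51.50) on QA. Then |RQ| = |Q − R| = 56.28.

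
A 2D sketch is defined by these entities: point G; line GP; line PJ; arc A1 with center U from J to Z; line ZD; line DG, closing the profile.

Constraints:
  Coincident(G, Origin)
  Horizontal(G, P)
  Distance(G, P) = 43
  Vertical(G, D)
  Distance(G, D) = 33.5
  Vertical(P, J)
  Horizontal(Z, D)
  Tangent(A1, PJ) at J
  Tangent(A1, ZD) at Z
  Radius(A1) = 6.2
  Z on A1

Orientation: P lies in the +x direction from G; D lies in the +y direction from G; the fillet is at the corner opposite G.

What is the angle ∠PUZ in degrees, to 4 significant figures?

167.2°

G is at the origin; GP is horizontal with |GP| = 43.0 and P on the +x side, so P = (43.00, 0.000). GD is vertical with |GD| = 33.5 and D on the +y side, so D = (0.000, 33.50). The virtual corner opposite G is at (43.00, 33.50). A1 meets PJ tangentially, so UJ is at right angles to PJ and tangency of A1 to ZD means the radius UZ is perpendicular to ZD, with radius 6.2, so the center U sits 6.2 in from both sides at U = (36.80, 27.30). That places the tangent points at J = (43.00, 27.30) on PJ and Z = (36.80, 33.50) on ZD. Then cos ∠PUZ = UP·UZ / (|UP||UZ|), giving 167.2°.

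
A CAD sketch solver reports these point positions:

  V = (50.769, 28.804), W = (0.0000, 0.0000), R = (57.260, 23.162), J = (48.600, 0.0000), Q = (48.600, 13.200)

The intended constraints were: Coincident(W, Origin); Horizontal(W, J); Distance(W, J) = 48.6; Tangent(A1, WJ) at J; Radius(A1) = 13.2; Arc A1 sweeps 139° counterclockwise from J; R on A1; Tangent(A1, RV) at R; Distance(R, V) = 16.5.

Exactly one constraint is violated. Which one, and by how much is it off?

Distance(R, V) = 16.5 — off by 7.90.

W = (0.00, 0.00) ✓; W.y = 0.00, J.y = 0.00 ✓; |WJ| = 48.60 ✓; ∠(QJ, JW) = 90.00° ✓; |QJ| = 13.20 ✓; bearing(Q→R) − bearing(Q→J) = 139.0° ✓; |QR| = 13.20 ✓; ∠(QR, RV) = 90.00° ✓; |RV| = 8.600 ✗.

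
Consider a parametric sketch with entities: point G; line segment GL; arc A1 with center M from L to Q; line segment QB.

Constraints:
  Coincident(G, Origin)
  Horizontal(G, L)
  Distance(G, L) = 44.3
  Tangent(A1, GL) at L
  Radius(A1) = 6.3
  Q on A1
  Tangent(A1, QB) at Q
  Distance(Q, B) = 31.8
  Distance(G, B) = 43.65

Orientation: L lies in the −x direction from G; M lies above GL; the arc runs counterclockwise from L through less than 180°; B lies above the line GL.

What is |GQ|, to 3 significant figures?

38.6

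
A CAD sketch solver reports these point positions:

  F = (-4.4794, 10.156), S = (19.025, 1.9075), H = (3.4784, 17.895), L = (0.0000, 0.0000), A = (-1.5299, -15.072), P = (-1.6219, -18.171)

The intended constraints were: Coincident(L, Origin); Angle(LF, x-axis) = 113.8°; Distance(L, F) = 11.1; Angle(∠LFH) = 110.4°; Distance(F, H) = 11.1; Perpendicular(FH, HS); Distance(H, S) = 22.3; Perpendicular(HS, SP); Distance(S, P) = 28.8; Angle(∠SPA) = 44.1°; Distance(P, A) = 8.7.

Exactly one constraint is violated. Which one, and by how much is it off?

Distance(P, A) = 8.7 — off by 5.60.

L = (0.00, 0.00) ✓; LF at 113.8° ✓; |LF| = 11.10 ✓; ∠LFH = 110.4° ✓; |FH| = 11.10 ✓; ∠(FH, HS) = 90.00° ✓; |HS| = 22.30 ✓; ∠(HS, SP) = 90.00° ✓; |SP| = 28.80 ✓; ∠SPA = 44.10° ✓; |PA| = 3.100 ✗.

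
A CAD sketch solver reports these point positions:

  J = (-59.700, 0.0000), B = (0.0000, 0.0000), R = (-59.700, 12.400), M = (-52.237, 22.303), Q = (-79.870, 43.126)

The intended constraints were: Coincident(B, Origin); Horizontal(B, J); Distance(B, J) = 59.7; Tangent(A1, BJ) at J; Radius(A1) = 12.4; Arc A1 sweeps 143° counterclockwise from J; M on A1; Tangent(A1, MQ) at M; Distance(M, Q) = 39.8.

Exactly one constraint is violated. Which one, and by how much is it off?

Distance(M, Q) = 39.8 — off by 5.20.

B = (0.00, 0.00) ✓; B.y = 0.00, J.y = 0.00 ✓; |BJ| = 59.70 ✓; ∠(RJ, JB) = 90.00° ✓; |RJ| = 12.40 ✓; bearing(R→M) − bearing(R→J) = 143.0° ✓; |RM| = 12.40 ✓; ∠(RM, MQ) = 90.00° ✓; |MQ| = 34.60 ✗.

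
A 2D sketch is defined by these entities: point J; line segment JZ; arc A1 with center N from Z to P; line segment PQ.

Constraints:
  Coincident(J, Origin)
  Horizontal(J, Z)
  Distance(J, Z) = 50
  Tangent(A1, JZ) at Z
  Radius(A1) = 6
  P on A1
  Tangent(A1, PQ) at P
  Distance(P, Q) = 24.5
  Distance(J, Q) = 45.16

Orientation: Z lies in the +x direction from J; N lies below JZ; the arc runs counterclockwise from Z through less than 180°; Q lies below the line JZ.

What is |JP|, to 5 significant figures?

44.526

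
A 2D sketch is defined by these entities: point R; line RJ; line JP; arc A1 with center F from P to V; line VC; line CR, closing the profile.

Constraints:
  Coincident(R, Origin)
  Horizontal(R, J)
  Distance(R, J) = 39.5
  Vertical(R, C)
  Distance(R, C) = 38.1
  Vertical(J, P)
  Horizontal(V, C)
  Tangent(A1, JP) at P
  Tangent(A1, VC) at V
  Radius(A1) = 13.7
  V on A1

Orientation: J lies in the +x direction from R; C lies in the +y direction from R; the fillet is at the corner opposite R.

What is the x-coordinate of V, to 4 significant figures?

25.80

R is at the origin; RJ is horizontal with |RJ| = 39.5 and J on the +x side, so J = (39.50, 0.000). RC is vertical with |RC| = 38.1 and C on the +y side, so C = (0.000, 38.10). The virtual corner opposite R is at (39.50, 38.10). The tangent condition forces FP to be normal to JP and tangency of A1 to VC means the radius FV is perpendicular to VC, with radius 13.7, so the center F sits 13.7 in from both sides at F = (25.80, 24.40). That places the tangent points at P = (39.50, 24.40) on JP and V = (25.80, 38.10) on VC. So V.x = 25.80.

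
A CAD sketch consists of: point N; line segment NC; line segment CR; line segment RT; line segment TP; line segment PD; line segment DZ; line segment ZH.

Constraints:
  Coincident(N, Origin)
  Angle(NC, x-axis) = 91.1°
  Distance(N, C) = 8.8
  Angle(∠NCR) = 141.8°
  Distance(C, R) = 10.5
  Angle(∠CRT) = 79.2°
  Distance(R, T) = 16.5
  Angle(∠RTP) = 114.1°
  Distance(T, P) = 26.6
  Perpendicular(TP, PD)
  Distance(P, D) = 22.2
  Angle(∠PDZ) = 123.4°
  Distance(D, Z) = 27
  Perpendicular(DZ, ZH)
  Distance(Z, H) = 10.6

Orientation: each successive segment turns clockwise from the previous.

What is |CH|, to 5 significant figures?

11.954

N is at the origin; NC runs at 91.1° with length 8.8, so C = (-0.16894, 8.7984). ∠NCR = 141.8° gives CR at 52.900° from the x-axis; with |CR| = 10.5, R = (6.1647, 17.173). ∠CRT = 79.2° gives RT at -47.900° from the x-axis; with |RT| = 16.5, T = (17.227, 4.9304). ∠RTP = 114.1° gives TP at -113.80° from the x-axis; with |TP| = 26.6, P = (6.4925, -19.408). TP ⟂ PD, so PD runs at 156.20°; with |PD| = 22.2, D = (-13.820, -10.449). ∠PDZ = 123.4° gives DZ at 99.600° from the x-axis; with |DZ| = 27.0, Z = (-18.322, 16.173). The perpendicularity gives ZH at right angles to DZ, so ZH runs at 9.6000°; with |ZH| = 10.6, H = (-7.8708, 17.941). Then |CH| = |H − C| = 11.954.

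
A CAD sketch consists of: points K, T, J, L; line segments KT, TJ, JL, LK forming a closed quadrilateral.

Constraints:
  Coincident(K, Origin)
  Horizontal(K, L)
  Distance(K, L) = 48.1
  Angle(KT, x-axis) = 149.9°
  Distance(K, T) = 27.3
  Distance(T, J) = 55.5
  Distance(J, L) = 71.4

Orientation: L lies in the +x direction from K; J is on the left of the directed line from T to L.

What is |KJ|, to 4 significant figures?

59.75

K is at the origin; K and L share the same y with |KL| = 48.1 and L in +x, so L = (48.1, 0). KT runs at 149.9° with |KT| = 27.3, so T = (-23.62, 13.69). J is determined by |TJ| = 55.5 and |JL| = 71.4 together: it lies at the intersection of circle(T, 55.5) and circle(L, 71.4). With |TL| = 73.01, the foot of the radical line on TL is 22.69 from T and the perpendicular offset is √(55.5² − 22.69²) = 50.65. Taking the left-of-TL solution: J = (8.166, 59.19).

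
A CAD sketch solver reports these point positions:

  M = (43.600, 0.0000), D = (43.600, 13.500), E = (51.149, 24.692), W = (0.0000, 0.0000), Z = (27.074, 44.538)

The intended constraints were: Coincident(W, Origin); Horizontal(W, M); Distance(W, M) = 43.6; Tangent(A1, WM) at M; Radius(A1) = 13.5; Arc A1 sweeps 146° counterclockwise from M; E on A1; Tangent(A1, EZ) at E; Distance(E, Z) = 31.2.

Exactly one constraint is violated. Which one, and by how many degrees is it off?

Tangent(A1, EZ) at E — off by 5.50°.

W = (0.00, 0.00) ✓; W.y = 0.00, M.y = 0.00 ✓; |WM| = 43.60 ✓; ∠(DM, MW) = 90.00° ✓; |DM| = 13.50 ✓; bearing(D→E) − bearing(D→M) = 146.0° ✓; |DE| = 13.50 ✓; ∠(DE, EZ) = 95.50° ✗; |EZ| = 31.20 ✓.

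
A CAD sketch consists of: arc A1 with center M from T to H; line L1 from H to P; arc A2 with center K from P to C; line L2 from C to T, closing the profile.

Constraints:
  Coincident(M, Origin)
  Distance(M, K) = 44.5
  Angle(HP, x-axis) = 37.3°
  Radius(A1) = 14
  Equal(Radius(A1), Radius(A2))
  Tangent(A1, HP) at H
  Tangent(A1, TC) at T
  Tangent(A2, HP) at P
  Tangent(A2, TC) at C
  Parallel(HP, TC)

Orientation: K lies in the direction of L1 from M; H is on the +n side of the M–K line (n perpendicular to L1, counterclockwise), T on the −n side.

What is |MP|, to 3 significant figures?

46.7

Tangency of A1 to both parallel lines with radius 14.0 puts H and T at M ± 14.0·n: H = (-8.48, 11.1), T = (8.48, -11.1). Equal radii place P and C the same way about K: P = K + 14.0·n = (26.9, 38.1), C = K − 14.0·n = (43.9, 15.8). Then |MP| = |P − M| = 46.7.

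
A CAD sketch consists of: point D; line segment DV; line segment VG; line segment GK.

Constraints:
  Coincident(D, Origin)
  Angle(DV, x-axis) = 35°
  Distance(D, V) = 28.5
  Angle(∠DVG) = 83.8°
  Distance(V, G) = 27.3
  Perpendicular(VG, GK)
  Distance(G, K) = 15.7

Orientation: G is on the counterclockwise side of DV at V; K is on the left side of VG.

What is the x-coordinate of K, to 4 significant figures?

-6.449

∠DVG = 83.8°, so VG runs at 35.0° + (180° − 83.8°) = 131.2° from the x-axis; with |VG| = 27.3, G = V + 27.3·(cos 131.2°, sin 131.2°) = (5.364, 36.89). VG is perpendicular to GK; with |GK| = 15.7 on the left of VG, K = G + 15.7·(-0.7524, -0.6587) = (-6.449, 26.55). So K.x = -6.449.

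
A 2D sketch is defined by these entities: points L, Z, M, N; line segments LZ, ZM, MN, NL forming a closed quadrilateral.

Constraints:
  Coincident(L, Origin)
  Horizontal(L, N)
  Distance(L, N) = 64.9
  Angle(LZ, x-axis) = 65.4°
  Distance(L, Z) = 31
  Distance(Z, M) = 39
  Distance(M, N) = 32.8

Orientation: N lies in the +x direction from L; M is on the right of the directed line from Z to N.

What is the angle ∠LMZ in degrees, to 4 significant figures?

50.15°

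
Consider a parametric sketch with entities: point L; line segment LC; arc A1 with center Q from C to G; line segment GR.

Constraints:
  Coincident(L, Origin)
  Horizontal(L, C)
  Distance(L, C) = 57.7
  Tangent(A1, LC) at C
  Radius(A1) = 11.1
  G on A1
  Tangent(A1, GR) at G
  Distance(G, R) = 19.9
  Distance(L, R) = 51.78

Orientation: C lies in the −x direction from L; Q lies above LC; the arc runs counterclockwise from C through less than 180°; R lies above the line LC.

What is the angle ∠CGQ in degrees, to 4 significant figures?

50.27°

Checks: |QC| = 11.10 ✓; |QG| = 11.10 ✓; ∠(QG, GR) = 90.00° ✓; |GR| = 19.90 ✓; |LR| = 51.78 ✓.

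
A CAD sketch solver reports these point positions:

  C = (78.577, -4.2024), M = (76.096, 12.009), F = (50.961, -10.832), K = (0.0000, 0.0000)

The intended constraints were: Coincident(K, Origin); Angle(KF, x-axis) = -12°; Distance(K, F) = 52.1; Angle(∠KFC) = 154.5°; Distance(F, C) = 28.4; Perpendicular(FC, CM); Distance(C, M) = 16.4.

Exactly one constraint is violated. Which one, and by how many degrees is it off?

Perpendicular(FC, CM) — off by 4.80°.

K = (0.00, 0.00) ✓; KF at -12.00° ✓; |KF| = 52.10 ✓; ∠KFC = 154.5° ✓; |FC| = 28.40 ✓; ∠(FC, CM) = 85.20° ✗; |CM| = 16.40 ✓.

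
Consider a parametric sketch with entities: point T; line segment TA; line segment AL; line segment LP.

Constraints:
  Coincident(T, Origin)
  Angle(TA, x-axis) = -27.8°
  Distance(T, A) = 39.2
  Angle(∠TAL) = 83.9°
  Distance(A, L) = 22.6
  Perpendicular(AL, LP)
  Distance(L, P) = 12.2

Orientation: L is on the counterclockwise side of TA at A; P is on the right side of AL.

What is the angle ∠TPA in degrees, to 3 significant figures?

41.8°

T is at the origin; TA runs at -27.8° with length 39.2, so A = 39.2·(cos -27.8°, sin -27.8°) = (34.7, -18.3). ∠TAL = 83.9°, so AL runs at -27.8° + (180° − 83.9°) = 68.3° from the x-axis; with |AL| = 22.6, L = A + 22.6·(cos 68.3°, sin 68.3°) = (43.0, 2.72). The perpendicularity gives LP at right angles to AL; with |LP| = 12.2 on the right of AL, P = L + 12.2·(0.929, -0.370) = (54.4, -1.79). Then cos ∠TPA = PT·PA / (|PT||PA|), giving 41.8°.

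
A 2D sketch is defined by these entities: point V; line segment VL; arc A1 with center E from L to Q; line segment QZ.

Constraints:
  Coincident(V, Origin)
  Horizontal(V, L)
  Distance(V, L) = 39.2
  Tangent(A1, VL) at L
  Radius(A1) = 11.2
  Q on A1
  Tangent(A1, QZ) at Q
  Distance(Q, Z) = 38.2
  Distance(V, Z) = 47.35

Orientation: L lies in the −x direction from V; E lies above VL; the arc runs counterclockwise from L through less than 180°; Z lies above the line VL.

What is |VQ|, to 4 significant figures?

29.58

V is at the origin; VL is horizontal with |VL| = 39.2 and L on the −x side, so L = (-39.20, 0.000). The tangent condition forces EL to be normal to VL, so E = L + (0, 11.2) = (-39.20, 11.20). Since EQ ⟂ QZ (tangency), |EZ| = √(11.2² + 38.2²) = 39.81 regardless of where Q sits on A1. So Z lies on both circle(V, 47.35) and circle(E, 39.81); the above-VL intersection is Z = (-16.95, 44.21). Q is the foot of the tangent from Z: Q = (-28.53, 7.807).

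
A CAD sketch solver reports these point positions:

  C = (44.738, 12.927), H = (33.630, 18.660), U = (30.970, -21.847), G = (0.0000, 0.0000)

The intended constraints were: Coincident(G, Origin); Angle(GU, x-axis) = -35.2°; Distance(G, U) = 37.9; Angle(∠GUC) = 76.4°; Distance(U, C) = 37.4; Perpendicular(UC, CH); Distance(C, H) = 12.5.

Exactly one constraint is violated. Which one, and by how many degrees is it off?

Perpendicular(UC, CH) — off by 5.70°.

G = (0.00, 0.00) ✓; GU at -35.20° ✓; |GU| = 37.90 ✓; ∠GUC = 76.40° ✓; |UC| = 37.40 ✓; ∠(UC, CH) = 84.30° ✗; |CH| = 12.50 ✓.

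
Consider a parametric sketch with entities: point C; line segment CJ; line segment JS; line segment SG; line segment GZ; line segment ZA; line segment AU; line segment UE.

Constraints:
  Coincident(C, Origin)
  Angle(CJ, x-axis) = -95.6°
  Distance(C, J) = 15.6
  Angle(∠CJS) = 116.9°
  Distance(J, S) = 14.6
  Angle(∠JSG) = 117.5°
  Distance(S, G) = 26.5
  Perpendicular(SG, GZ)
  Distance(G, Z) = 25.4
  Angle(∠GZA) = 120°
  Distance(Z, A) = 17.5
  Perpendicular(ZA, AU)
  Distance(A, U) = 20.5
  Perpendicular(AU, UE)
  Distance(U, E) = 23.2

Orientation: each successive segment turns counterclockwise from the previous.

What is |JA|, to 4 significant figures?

27.87

SG ⟂ GZ, so GZ runs at 120.0°; with |GZ| = 25.4, Z = (21.04, 11.88). ∠GZA = 120.0° gives ZA at -180.0° from the x-axis; with |ZA| = 17.5, A = (3.541, 11.88). Then |JA| = |A − J| = 27.87.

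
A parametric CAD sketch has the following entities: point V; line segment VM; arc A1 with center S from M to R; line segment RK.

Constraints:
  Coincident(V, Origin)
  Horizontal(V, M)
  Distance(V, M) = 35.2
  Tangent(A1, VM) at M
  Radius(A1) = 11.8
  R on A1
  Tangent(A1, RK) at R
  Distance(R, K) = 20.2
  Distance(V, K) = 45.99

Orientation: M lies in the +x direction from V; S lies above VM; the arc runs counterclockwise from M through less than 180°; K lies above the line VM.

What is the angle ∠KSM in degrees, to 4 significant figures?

167.7°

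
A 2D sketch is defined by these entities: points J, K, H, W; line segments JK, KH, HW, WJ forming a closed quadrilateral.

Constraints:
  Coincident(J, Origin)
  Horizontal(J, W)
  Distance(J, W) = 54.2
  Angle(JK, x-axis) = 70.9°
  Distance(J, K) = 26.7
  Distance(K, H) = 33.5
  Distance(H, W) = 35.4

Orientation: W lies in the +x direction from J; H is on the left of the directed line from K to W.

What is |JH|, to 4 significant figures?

52.87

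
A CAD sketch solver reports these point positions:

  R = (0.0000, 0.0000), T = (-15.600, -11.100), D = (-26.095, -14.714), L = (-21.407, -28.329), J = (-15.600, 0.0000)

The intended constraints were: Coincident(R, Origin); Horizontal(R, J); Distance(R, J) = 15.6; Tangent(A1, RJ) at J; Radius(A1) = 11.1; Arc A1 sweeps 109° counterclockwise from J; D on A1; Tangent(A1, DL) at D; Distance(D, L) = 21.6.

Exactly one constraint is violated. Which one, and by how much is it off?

Distance(D, L) = 21.6 — off by 7.20.

R = (0.00, 0.00) ✓; R.y = 0.00, J.y = 0.00 ✓; |RJ| = 15.60 ✓; ∠(TJ, JR) = 90.00° ✓; |TJ| = 11.10 ✓; bearing(T→D) − bearing(T→J) = 109.0° ✓; |TD| = 11.10 ✓; ∠(TD, DL) = 90.00° ✓; |DL| = 14.40 ✗.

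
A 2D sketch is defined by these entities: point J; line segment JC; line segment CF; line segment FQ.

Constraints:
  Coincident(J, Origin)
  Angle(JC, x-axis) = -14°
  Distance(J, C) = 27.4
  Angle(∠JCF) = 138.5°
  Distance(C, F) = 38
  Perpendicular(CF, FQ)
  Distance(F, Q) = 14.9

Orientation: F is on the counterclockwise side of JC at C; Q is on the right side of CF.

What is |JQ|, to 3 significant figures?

67.2

J is at the origin; JC runs at -14.0° with length 27.4, so C = 27.4·(cos -14.0°, sin -14.0°) = (26.6, -6.63). ∠JCF = 138.5°, so CF runs at -14.0° + (180° − 138.5°) = 27.5° from the x-axis; with |CF| = 38.0, F = C + 38.0·(cos 27.5°, sin 27.5°) = (60.3, 10.9). CF ⟂ FQ; with |FQ| = 14.9 on the right of CF, Q = F + 14.9·(0.462, -0.887) = (67.2, -2.30). Then |JQ| = |Q − J| = 67.2.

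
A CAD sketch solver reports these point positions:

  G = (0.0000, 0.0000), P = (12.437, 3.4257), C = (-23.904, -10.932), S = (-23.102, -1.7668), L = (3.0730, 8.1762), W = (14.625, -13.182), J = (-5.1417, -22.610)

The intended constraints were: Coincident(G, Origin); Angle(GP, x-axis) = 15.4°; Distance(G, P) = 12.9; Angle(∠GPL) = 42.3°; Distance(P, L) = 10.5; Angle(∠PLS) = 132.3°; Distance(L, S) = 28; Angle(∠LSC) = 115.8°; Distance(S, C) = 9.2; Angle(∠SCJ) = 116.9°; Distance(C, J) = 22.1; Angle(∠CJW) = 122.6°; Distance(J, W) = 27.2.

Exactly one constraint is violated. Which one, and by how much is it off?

Distance(J, W) = 27.2 — off by 5.30.

G = (0.00, 0.00) ✓; GP at 15.40° ✓; |GP| = 12.90 ✓; ∠GPL = 42.30° ✓; |PL| = 10.50 ✓; ∠PLS = 132.3° ✓; |LS| = 28.00 ✓; ∠LSC = 115.8° ✓; |SC| = 9.200 ✓; ∠SCJ = 116.9° ✓; |CJ| = 22.10 ✓; ∠CJW = 122.6° ✓; |JW| = 21.90 ✗.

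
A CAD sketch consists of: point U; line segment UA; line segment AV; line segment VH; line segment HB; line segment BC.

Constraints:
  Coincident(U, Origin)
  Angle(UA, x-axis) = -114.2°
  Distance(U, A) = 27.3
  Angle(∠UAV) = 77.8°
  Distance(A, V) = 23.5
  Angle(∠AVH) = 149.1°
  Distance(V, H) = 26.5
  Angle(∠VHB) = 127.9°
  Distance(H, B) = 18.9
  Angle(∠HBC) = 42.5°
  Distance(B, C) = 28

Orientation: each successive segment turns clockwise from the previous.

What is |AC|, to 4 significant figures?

30.72

U is at the origin; UA runs at -114.2° with length 27.3, so A = (-11.19, -24.90). ∠UAV = 77.8° gives AV at 143.6° from the x-axis; with |AV| = 23.5, V = (-30.11, -10.96). ∠AVH = 149.1° gives VH at 112.7° from the x-axis; with |VH| = 26.5, H = (-40.33, 13.49). ∠VHB = 127.9° gives HB at 60.60° from the x-axis; with |HB| = 18.9, B = (-31.05, 29.96). ∠HBC = 42.5° gives BC at -76.90° from the x-axis; with |BC| = 28.0, C = (-24.71, 2.686). Then |AC| = |C − A| = 30.72.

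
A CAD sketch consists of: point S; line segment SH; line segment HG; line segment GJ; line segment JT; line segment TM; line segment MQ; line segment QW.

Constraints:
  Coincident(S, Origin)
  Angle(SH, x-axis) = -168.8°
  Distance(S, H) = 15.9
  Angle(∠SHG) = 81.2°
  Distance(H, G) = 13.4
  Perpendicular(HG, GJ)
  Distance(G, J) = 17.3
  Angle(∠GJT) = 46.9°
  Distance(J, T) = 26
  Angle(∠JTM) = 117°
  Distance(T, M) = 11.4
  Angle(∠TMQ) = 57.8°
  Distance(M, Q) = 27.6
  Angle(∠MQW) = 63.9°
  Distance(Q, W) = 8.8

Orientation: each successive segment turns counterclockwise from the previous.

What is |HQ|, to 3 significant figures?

18.4

∠JTM = 117.0° gives TM at -144° from the x-axis; with |TM| = 11.4, M = (-27.2, -4.72). ∠TMQ = 57.8° gives MQ at -21.7° from the x-axis; with |MQ| = 27.6, Q = (-1.51, -14.9). Then |HQ| = |Q − H| = 18.4.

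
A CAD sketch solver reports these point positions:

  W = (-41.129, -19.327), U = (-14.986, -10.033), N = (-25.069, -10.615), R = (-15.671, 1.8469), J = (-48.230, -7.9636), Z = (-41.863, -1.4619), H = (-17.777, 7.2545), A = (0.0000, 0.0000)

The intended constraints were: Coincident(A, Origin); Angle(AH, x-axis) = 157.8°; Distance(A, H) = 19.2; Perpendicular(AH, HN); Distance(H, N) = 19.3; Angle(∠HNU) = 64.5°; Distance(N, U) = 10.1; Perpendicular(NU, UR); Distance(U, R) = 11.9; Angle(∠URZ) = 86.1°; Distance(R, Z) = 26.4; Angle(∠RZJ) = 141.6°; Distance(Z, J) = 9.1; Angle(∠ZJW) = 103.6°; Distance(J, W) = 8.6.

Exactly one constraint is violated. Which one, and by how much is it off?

Distance(J, W) = 8.6 — off by 4.80.

A = (0.00, 0.00) ✓; AH at 157.8° ✓; |AH| = 19.20 ✓; ∠(AH, HN) = 90.00° ✓; |HN| = 19.30 ✓; ∠HNU = 64.50° ✓; |NU| = 10.10 ✓; ∠(NU, UR) = 90.00° ✓; |UR| = 11.90 ✓; ∠URZ = 86.10° ✓; |RZ| = 26.40 ✓; ∠RZJ = 141.6° ✓; |ZJ| = 9.100 ✓; ∠ZJW = 103.6° ✓; |JW| = 13.40 ✗.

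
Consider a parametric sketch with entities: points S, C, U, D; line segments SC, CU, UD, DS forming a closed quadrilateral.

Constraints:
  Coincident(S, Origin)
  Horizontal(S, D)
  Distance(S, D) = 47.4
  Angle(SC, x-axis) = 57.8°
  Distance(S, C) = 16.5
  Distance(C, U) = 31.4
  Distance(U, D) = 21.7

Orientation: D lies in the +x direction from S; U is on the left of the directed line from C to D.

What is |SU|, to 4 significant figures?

44.43

Checks: |CU| = 31.40 ✓; |UD| = 21.70 ✓.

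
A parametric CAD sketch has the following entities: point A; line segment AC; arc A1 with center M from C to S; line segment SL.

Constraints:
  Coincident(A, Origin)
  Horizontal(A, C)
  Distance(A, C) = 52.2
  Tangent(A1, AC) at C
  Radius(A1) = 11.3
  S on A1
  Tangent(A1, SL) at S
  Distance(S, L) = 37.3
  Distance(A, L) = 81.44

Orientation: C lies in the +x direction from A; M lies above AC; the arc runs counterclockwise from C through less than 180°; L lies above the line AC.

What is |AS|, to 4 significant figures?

64.34

Checks: |MS| = 11.30 ✓; ∠(MS, SL) = 90.00° ✓; |SL| = 37.30 ✓; |AL| = 81.44 ✓.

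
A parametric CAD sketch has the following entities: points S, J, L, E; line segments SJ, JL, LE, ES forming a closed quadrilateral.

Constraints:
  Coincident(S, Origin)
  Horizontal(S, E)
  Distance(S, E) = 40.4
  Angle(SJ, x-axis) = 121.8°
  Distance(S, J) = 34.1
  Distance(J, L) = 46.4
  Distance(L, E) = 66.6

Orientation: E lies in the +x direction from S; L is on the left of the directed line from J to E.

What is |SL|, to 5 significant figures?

63.396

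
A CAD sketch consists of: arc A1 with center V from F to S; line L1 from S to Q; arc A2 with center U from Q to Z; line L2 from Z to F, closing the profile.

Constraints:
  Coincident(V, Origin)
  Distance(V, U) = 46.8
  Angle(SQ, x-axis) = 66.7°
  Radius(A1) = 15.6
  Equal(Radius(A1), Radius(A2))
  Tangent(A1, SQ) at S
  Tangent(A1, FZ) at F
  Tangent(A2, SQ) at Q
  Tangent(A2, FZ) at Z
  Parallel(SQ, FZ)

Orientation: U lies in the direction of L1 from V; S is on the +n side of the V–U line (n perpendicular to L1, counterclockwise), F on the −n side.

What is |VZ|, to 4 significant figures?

49.33

The slot axis is L1's direction at 66.7°, so u = (cos 66.7°, sin 66.7°) = (0.3955, 0.9184) and n = (−sin 66.7°, cos 66.7°) = (-0.9184, 0.3955). V is at the origin and U lies 46.8 along u from V, so U = 46.8·u = (18.51, 42.98). Tangency of A1 to both parallel lines with radius 15.6 puts S and F at V ± 15.6·n: S = (-14.33, 6.171), F = (14.33, -6.171). Equal radii place Q and Z the same way about U: Q = U + 15.6·n = (4.184, 49.15), Z = U − 15.6·n = (32.84, 36.81). Then |VZ| = |Z − V| = 49.33.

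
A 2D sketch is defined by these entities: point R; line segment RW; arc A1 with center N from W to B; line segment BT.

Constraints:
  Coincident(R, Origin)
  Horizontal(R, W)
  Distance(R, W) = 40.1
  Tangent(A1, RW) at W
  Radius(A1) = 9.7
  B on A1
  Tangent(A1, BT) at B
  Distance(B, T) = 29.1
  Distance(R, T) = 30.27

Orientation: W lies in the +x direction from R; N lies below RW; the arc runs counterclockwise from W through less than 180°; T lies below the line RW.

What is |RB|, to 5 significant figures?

32.686

Checks: ∠(NW, WR) = 90.00° ✓; |NB| = 9.700 ✓; ∠(NB, BT) = 90.00° ✓; |BT| = 29.10 ✓; |RT| = 30.27 ✓.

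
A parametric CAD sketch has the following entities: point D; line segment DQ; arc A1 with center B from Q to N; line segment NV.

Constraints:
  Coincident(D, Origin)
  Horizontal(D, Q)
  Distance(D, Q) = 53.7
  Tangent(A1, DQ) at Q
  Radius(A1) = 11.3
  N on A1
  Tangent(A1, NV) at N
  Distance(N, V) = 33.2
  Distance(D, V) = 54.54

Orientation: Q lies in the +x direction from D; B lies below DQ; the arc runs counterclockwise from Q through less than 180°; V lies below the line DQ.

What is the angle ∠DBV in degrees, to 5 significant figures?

70.786°

Checks: |BN| = 11.30 ✓; ∠(BN, NV) = 90.00° ✓; |NV| = 33.20 ✓; |DV| = 54.54 ✓.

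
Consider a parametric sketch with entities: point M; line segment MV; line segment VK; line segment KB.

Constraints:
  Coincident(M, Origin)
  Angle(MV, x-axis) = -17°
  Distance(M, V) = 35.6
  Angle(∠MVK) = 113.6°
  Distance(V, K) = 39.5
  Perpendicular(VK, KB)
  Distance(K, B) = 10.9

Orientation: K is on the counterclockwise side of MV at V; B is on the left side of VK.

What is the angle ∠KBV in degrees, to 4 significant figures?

74.57°

M is at the origin; MV runs at -17.0° with length 35.6, so V = 35.6·(cos -17.0°, sin -17.0°) = (34.04, -10.41). ∠MVK = 113.6°, so VK runs at -17.0° + (180° − 113.6°) = 49.40° from the x-axis; with |VK| = 39.5, K = V + 39.5·(cos 49.40°, sin 49.40°) = (59.75, 19.58). The perpendicularity gives KB at right angles to VK; with |KB| = 10.9 on the left of VK, B = K + 10.9·(-0.7593, 0.6508) = (51.47, 26.68). Then cos ∠KBV = BK·BV / (|BK||BV|), giving 74.57°.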